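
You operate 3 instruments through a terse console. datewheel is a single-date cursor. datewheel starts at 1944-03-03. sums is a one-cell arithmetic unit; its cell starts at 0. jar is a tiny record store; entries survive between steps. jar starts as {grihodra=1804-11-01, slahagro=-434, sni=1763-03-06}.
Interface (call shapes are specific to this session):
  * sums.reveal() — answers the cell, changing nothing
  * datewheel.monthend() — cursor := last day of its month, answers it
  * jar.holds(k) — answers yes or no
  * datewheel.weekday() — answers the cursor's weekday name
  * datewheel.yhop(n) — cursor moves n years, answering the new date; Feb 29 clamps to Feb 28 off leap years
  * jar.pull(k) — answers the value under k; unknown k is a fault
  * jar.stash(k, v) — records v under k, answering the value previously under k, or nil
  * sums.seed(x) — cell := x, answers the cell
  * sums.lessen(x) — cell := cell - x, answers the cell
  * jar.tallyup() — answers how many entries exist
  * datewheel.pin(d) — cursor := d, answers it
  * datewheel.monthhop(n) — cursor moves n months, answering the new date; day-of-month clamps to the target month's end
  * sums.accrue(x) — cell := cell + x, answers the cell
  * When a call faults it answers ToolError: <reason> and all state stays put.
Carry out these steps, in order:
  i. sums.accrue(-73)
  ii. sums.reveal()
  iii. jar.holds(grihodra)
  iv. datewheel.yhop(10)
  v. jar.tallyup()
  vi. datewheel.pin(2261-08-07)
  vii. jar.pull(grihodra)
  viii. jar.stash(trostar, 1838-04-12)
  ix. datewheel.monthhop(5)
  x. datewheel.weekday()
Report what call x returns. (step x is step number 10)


>> sums.accrue(x='-73')
<< -73
>> sums.reveal()
<< -73
>> jar.holds(k='grihodra')
<< yes
>> datewheel.yhop(n='10')
<< 1954-03-03
>> jar.tallyup()
<< 3
>> datewheel.pin(d='2261-08-07')
<< 2261-08-07
>> jar.pull(k='grihodra')
<< 1804-11-01
>> jar.stash(k='trostar', v='1838-04-12')
<< nil
>> datewheel.monthhop(n='5')
<< 2262-01-07
>> datewheel.weekday()
<< Tuesday

Answer: Tuesday


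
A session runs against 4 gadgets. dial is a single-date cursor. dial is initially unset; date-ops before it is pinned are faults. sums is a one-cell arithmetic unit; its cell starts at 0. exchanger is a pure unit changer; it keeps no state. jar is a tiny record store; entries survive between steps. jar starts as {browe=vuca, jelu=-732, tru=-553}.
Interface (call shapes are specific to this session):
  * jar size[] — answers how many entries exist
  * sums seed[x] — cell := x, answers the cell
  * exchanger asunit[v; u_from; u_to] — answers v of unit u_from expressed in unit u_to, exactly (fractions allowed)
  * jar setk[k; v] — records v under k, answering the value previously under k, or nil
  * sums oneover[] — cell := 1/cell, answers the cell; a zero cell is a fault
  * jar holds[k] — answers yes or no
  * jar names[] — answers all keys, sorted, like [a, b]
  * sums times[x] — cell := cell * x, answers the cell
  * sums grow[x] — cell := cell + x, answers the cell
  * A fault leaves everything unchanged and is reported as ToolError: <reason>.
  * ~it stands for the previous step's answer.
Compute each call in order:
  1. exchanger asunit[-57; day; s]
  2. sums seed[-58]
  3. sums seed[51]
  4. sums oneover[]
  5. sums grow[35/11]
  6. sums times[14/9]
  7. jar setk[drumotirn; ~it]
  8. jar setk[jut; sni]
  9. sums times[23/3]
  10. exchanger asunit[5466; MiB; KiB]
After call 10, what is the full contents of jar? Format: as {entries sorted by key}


[in] exchanger asunit v: -57 u_from: day u_to: s
:: -4924800
[in] sums seed x: -58
:: -58
[in] sums seed x: 51
:: 51
[in] sums oneover
:: 1/51
[in] sums grow x: 35/11
:: 1796/561
[in] sums times x: 14/9
:: 25144/5049
[in] jar setk k: drumotirn v: ~it
:: nil
[in] jar setk k: jut v: sni
:: nil
[in] sums times x: 23/3
:: 578312/15147
[in] exchanger asunit v: 5466 u_from: MiB u_to: KiB
:: 5597184

Answer: {browe=vuca, drumotirn=25144/5049, jelu=-732, jut=sni, tru=-553}


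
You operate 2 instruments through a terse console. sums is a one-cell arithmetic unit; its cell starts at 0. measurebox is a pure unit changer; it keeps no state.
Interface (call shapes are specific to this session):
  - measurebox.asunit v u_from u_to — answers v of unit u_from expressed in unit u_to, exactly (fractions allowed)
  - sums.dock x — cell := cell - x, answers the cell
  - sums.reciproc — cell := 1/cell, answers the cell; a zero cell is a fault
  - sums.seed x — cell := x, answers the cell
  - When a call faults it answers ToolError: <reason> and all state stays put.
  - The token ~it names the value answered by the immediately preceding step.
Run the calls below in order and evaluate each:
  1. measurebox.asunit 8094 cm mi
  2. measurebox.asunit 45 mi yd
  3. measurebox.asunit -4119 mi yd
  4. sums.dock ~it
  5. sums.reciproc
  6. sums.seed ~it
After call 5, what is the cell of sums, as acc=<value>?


Answer: acc=1/7249440

Derivation:
-> measurebox.asunit(8094, cm, mi)
<- 6745/134112
-> measurebox.asunit(45, mi, yd)
<- 79200
-> measurebox.asunit(-4119, mi, yd)
<- -7249440
-> sums.dock(~it)
<- 7249440
-> sums.reciproc()
<- 1/7249440
-> sums.seed(~it)
<- 1/7249440


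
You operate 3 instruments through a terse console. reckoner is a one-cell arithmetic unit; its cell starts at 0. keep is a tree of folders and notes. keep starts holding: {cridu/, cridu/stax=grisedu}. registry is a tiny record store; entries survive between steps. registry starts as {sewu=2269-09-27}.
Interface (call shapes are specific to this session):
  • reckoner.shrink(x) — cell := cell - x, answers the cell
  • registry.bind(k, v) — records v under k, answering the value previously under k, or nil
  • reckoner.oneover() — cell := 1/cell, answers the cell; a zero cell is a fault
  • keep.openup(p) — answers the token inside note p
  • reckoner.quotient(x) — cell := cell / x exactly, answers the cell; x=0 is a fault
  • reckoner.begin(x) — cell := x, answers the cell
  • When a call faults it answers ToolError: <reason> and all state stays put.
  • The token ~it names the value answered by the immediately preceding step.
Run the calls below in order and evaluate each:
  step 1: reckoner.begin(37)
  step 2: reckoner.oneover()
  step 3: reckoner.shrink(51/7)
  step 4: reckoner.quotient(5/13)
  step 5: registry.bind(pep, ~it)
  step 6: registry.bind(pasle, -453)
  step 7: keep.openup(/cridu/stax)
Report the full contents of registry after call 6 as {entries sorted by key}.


Answer: {pasle=-453, pep=-4888/259, sewu=2269-09-27}

Derivation:
Then reckoner.begin(x: 37): 37.
I invoke reckoner.oneover, → 1/37.
I call reckoner.shrink(x: 51/7), → -1880/259.
Then reckoner.quotient(x: 5/13), which returns -4888/259.
Calling registry.bind(k: pep, v: ~it), giving nil.
Calling registry.bind(k: pasle, v: -453), — result: nil.
Next I call keep.openup(p: /cridu/stax), which returns grisedu.


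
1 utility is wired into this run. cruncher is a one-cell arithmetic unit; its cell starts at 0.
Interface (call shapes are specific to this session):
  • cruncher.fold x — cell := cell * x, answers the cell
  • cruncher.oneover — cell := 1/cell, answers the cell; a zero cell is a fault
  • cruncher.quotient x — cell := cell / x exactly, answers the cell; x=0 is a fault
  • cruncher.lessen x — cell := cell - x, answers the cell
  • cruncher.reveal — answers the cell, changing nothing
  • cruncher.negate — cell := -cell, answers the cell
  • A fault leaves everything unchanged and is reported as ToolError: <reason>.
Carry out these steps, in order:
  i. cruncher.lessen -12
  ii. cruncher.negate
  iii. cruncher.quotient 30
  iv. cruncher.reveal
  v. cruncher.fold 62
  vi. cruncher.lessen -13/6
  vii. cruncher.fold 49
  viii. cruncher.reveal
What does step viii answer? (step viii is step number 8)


Answer: -33271/30

Derivation:
==> lessen(x=-12)
<== 12
==> negate()
<== -12
==> quotient(x=30)
<== -2/5
==> reveal()
<== -2/5
==> fold(x=62)
<== -124/5
==> lessen(x=-13/6)
<== -679/30
==> fold(x=49)
<== -33271/30
==> reveal()
<== -33271/30


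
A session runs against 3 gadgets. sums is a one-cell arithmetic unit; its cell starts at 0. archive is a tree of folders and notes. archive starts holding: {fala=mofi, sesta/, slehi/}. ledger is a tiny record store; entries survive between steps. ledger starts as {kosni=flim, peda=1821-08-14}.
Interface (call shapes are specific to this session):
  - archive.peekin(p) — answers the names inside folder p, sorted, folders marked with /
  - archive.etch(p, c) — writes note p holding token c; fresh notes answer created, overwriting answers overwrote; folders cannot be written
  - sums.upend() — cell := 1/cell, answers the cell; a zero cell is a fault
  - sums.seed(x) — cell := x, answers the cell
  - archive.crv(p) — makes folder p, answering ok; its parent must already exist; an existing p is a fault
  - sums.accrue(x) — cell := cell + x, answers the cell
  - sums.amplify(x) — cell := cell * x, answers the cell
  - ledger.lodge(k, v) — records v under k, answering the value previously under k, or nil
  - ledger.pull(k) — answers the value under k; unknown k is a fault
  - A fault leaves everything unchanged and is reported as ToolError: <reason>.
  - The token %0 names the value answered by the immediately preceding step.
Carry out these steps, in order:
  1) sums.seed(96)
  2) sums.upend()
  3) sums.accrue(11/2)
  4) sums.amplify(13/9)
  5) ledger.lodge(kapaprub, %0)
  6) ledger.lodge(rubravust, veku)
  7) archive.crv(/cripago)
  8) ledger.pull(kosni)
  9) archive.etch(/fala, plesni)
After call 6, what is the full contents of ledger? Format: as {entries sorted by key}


! 1. sums.seed(96) : 96
! 2. sums.upend() : 1/96
! 3. sums.accrue(11/2) : 529/96
! 4. sums.amplify(13/9) : 6877/864
! 5. ledger.lodge(kapaprub, %0) : nil
! 6. ledger.lodge(rubravust, veku) : nil
! 7. archive.crv(/cripago) : ok
! 8. ledger.pull(kosni) : flim
! 9. archive.etch(/fala, plesni) : overwrote

Answer: {kapaprub=6877/864, kosni=flim, peda=1821-08-14, rubravust=veku}


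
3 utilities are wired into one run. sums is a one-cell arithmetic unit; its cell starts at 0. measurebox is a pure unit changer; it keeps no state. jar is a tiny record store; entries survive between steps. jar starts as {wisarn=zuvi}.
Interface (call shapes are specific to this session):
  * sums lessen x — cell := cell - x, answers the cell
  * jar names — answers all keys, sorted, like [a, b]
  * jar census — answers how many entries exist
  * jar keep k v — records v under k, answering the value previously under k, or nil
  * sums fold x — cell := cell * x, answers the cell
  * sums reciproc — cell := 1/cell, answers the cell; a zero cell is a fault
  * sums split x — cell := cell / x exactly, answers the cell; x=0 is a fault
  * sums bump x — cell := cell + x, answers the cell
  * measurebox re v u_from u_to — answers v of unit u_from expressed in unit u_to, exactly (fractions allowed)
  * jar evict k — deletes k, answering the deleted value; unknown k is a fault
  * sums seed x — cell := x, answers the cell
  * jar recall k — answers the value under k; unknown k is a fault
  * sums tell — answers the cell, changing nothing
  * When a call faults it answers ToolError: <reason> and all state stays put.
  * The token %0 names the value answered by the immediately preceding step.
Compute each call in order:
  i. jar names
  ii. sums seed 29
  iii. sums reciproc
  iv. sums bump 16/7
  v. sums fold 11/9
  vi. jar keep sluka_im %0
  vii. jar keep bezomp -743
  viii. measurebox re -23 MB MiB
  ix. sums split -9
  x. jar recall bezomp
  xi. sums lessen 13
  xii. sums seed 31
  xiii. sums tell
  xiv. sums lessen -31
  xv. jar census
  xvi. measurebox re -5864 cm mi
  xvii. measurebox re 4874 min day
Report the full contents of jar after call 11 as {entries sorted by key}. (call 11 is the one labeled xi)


;; jar names() ~> [wisarn]
;; sums seed(29) ~> 29
;; sums reciproc() ~> 1/29
;; sums bump(16/7) ~> 471/203
;; sums fold(11/9) ~> 1727/609
;; jar keep(sluka_im, %0) ~> nil
;; jar keep(bezomp, -743) ~> nil
;; measurebox re(-23, MB, MiB) ~> -359375/16384
;; sums split(-9) ~> -1727/5481
;; jar recall(bezomp) ~> -743
;; sums lessen(13) ~> -72980/5481
;; sums seed(31) ~> 31
;; sums tell() ~> 31
;; sums lessen(-31) ~> 62
;; jar census() ~> 3
;; measurebox re(-5864, cm, mi) ~> -3665/100584
;; measurebox re(4874, min, day) ~> 2437/720

Answer: {bezomp=-743, sluka_im=1727/609, wisarn=zuvi}


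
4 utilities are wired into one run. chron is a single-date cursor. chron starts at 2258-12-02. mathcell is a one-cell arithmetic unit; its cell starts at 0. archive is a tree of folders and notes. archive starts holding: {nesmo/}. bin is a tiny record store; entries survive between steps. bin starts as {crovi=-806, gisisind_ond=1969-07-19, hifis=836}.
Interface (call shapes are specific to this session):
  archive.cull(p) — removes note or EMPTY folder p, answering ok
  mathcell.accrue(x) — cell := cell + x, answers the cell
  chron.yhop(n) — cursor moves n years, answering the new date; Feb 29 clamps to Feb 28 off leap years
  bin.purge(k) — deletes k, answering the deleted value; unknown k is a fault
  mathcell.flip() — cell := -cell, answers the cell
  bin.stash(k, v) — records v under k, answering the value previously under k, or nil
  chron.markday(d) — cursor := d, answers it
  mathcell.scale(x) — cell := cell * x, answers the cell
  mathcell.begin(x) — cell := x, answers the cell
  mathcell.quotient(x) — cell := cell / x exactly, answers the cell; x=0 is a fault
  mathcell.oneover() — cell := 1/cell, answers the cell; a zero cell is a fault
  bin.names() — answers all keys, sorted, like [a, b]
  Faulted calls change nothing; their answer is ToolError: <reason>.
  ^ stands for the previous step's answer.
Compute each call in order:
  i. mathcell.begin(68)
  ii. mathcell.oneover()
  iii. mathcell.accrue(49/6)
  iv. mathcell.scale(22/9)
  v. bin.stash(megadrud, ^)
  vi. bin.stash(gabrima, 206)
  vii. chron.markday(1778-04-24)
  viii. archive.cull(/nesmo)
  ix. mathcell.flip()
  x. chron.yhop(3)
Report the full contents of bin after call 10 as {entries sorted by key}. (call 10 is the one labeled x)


> begin x→68
  68
> oneover
  1/68
> accrue x→49/6
  1669/204
> scale x→22/9
  18359/918
> stash k→megadrud v→^
  nil
> stash k→gabrima v→206
  nil
> markday d→1778-04-24
  1778-04-24
> cull p→/nesmo
  ok
> flip
  -18359/918
> yhop n→3
  1781-04-24

Answer: {crovi=-806, gabrima=206, gisisind_ond=1969-07-19, hifis=836, megadrud=18359/918}


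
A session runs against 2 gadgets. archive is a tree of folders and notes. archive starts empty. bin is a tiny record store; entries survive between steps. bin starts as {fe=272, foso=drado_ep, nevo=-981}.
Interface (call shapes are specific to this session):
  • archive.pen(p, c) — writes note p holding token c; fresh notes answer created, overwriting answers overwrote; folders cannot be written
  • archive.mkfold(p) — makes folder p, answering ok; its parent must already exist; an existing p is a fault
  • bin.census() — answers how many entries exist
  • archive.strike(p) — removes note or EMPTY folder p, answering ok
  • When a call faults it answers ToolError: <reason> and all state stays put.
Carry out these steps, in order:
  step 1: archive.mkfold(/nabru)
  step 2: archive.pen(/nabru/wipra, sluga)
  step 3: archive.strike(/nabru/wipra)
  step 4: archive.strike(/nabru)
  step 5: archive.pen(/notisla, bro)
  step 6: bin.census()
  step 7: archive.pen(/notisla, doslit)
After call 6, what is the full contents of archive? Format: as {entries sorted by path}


Answer: {notisla=bro}

Derivation:
$ archive.mkfold p: /nabru
= ok
$ archive.pen p: /nabru/wipra c: sluga
= created
$ archive.strike p: /nabru/wipra
= ok
$ archive.strike p: /nabru
= ok
$ archive.pen p: /notisla c: bro
= created
$ bin.census
= 3
$ archive.pen p: /notisla c: doslit
= overwrote


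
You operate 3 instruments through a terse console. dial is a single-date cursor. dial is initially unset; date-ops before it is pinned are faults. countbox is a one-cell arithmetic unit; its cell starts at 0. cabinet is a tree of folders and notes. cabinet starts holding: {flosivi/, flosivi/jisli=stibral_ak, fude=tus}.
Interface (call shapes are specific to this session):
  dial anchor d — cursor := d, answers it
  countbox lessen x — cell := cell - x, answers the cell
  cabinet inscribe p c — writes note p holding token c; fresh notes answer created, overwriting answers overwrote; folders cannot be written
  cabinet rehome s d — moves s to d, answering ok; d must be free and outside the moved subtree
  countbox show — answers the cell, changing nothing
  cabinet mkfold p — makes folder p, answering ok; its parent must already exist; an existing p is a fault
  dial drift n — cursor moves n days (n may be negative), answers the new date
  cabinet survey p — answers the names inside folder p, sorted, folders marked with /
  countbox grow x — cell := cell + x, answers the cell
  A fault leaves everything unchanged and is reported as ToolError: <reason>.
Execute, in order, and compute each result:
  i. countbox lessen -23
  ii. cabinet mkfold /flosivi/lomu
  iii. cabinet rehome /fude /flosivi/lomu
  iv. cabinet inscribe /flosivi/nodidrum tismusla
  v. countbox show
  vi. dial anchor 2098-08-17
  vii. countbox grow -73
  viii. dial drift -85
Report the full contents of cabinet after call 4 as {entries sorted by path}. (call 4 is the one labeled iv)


Answer: {flosivi/, flosivi/jisli=stibral_ak, flosivi/lomu/, flosivi/nodidrum=tismusla, fude=tus}

Derivation:
Act: countbox lessen[x: -23]
Obs: 23
Act: cabinet mkfold[p: /flosivi/lomu]
Obs: ok
Act: cabinet rehome[s: /fude; d: /flosivi/lomu]
Obs: ToolError: exists
Act: cabinet inscribe[p: /flosivi/nodidrum; c: tismusla]
Obs: created
Act: countbox show[]
Obs: 23
Act: dial anchor[d: 2098-08-17]
Obs: 2098-08-17
Act: countbox grow[x: -73]
Obs: -50
Act: dial drift[n: -85]
Obs: 2098-05-24


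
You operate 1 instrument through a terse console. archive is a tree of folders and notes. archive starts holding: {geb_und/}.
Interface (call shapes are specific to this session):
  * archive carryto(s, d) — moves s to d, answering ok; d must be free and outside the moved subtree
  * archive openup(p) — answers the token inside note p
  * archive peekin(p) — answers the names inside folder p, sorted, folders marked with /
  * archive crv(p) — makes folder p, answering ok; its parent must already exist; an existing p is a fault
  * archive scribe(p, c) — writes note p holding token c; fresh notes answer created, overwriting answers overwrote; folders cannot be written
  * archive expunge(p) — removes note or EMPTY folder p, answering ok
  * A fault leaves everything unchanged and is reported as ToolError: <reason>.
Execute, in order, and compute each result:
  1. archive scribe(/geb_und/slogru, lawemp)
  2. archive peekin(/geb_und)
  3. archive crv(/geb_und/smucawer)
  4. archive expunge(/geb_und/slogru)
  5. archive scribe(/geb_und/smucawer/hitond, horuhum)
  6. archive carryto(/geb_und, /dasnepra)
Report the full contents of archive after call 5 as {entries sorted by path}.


Answer: {geb_und/, geb_und/smucawer/, geb_und/smucawer/hitond=horuhum}

Derivation:
·→ archive scribe(p: /geb_und/slogru, c: lawemp)
·← created
·→ archive peekin(p: /geb_und)
·← [slogru]
·→ archive crv(p: /geb_und/smucawer)
·← ok
·→ archive expunge(p: /geb_und/slogru)
·← ok
·→ archive scribe(p: /geb_und/smucawer/hitond, c: horuhum)
·← created
·→ archive carryto(s: /geb_und, d: /dasnepra)
·← ok


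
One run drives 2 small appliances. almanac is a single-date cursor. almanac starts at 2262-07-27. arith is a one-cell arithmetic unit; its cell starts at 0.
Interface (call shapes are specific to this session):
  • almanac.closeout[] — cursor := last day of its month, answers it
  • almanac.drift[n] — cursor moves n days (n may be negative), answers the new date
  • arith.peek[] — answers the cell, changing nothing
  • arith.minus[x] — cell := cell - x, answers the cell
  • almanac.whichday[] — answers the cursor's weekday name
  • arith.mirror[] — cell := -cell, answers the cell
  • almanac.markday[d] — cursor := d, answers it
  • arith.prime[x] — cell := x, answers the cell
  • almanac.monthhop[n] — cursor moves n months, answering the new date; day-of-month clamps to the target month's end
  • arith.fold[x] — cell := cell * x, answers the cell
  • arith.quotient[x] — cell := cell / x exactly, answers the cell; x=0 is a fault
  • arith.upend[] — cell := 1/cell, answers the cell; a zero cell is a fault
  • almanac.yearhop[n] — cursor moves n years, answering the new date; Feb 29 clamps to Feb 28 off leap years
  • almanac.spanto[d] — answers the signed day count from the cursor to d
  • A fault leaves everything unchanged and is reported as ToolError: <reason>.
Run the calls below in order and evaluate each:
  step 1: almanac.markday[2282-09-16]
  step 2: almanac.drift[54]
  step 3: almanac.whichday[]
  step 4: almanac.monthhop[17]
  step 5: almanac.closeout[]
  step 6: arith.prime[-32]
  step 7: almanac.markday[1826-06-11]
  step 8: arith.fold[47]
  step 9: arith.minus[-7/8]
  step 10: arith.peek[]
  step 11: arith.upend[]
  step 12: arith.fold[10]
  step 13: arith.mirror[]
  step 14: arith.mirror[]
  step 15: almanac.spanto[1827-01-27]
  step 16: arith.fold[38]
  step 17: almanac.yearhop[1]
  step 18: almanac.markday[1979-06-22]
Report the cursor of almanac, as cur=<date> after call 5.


Answer: cur=2284-04-30

Derivation:
I invoke almanac.markday(d=2282-09-16), — result: 2282-09-16.
Invoking almanac.drift(n=54), and observe 2282-11-09.
Invoking almanac.whichday(), which returns Thursday.
Now I run almanac.monthhop(n=17), giving 2284-04-09.
I invoke almanac.closeout, → 2284-04-30.
Invoking arith.prime(x=-32), and observe -32.
Next I call almanac.markday(d=1826-06-11), → 1826-06-11.
I invoke arith.fold(x=47), giving -1504.
I use arith.minus(x=-7/8), which returns -12025/8.
I try arith.peek(): -12025/8.
I try arith.upend, and observe -8/12025.
Using arith.fold(x=10), → -16/2405.
Calling arith.mirror(), → 16/2405.
Using arith.mirror, which returns -16/2405.
Next I call almanac.spanto(d=1827-01-27), → 230.
Calling arith.fold(x=38), yielding -608/2405.
Next I call almanac.yearhop(n=1), and see 1827-06-11.
Invoking almanac.markday(d=1979-06-22), → 1979-06-22.


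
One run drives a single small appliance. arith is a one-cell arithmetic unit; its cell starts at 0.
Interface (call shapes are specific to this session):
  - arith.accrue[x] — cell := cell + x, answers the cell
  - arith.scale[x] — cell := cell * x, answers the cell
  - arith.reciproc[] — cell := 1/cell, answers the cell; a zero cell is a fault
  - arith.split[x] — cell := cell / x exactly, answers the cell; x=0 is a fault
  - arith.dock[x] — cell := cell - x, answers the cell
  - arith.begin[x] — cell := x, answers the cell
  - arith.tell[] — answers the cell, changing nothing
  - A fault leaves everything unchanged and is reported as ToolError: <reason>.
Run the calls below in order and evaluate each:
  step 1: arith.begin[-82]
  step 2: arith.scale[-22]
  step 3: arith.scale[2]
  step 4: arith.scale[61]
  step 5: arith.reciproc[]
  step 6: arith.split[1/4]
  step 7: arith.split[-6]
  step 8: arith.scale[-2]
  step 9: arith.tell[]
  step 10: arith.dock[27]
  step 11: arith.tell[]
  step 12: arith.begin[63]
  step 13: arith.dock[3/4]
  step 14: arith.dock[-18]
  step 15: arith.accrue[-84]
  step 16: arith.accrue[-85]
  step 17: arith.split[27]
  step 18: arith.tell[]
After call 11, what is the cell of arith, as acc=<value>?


CALL begin[-82]
RET  -82
CALL scale[-22]
RET  1804
CALL scale[2]
RET  3608
CALL scale[61]
RET  220088
CALL reciproc[]
RET  1/220088
CALL split[1/4]
RET  1/55022
CALL split[-6]
RET  -1/330132
CALL scale[-2]
RET  1/165066
CALL tell[]
RET  1/165066
CALL dock[27]
RET  -4456781/165066
CALL tell[]
RET  -4456781/165066
CALL begin[63]
RET  63
CALL dock[3/4]
RET  249/4
CALL dock[-18]
RET  321/4
CALL accrue[-84]
RET  -15/4
CALL accrue[-85]
RET  -355/4
CALL split[27]
RET  -355/108
CALL tell[]
RET  -355/108

Answer: acc=-4456781/165066


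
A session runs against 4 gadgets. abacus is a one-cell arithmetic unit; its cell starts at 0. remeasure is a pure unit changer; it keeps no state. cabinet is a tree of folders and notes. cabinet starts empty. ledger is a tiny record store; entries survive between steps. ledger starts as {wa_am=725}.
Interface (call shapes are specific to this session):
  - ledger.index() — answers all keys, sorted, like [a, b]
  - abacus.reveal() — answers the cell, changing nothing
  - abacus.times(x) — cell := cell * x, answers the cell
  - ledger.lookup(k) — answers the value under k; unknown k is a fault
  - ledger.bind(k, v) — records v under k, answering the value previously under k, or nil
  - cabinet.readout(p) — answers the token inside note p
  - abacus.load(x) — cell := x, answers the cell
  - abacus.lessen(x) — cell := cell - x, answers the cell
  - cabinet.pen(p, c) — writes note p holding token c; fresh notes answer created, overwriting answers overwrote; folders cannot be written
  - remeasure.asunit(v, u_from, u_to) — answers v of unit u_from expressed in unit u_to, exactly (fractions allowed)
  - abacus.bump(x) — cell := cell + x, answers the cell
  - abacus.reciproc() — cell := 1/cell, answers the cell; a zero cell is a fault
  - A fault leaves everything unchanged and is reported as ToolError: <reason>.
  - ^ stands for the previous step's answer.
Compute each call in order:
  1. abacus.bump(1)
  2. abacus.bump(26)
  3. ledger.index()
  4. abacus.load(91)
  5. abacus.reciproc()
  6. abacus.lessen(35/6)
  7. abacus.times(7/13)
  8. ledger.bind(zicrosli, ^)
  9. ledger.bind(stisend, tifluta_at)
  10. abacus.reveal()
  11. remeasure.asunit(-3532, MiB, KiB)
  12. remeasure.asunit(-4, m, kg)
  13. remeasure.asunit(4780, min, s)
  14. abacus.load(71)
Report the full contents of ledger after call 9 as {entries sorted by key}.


Then abacus.bump on x='1', and observe 1.
Calling abacus.bump on x='26', and get 27.
I call ledger.index, and observe [wa_am].
I call abacus.load on x='91', which returns 91.
I use abacus.reciproc, — result: 1/91.
I call abacus.lessen on x='35/6', yielding -3179/546.
Invoking abacus.times on x='7/13', — result: -3179/1014.
I run ledger.bind on k='zicrosli', v='^', yielding nil.
I call ledger.bind on k='stisend', v='tifluta_at', — result: nil.
Now I run abacus.reveal, and observe -3179/1014.
Next I call remeasure.asunit on v='-3532', u_from='MiB', u_to='KiB', yielding -3616768.
Calling remeasure.asunit on v='-4', u_from='m', u_to='kg', and see ToolError: incompatible units.
Using remeasure.asunit on v='4780', u_from='min', u_to='s', and see 286800.
I try abacus.load on x='71', → 71.

Answer: {stisend=tifluta_at, wa_am=725, zicrosli=-3179/1014}


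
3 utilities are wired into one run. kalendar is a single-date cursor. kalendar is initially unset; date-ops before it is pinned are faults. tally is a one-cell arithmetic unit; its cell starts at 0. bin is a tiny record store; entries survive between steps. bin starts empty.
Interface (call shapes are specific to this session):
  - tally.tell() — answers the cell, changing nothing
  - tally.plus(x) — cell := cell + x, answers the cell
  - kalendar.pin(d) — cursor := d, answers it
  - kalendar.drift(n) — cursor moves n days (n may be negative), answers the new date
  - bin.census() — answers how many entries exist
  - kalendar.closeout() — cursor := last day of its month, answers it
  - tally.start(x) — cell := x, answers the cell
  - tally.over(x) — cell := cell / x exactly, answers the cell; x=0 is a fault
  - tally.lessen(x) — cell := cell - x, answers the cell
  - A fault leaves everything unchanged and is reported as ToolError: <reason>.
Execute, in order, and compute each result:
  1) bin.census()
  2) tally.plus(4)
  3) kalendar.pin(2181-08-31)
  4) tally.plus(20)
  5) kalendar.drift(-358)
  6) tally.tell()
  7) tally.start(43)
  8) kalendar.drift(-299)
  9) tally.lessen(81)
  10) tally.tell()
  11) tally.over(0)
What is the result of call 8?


-> bin.census()
<- 0
-> tally.plus(x='4')
<- 4
-> kalendar.pin(d='2181-08-31')
<- 2181-08-31
-> tally.plus(x='20')
<- 24
-> kalendar.drift(n='-358')
<- 2180-09-07
-> tally.tell()
<- 24
-> tally.start(x='43')
<- 43
-> kalendar.drift(n='-299')
<- 2179-11-13
-> tally.lessen(x='81')
<- -38
-> tally.tell()
<- -38
-> tally.over(x='0')
<- ToolError: division by zero

Answer: 2179-11-13


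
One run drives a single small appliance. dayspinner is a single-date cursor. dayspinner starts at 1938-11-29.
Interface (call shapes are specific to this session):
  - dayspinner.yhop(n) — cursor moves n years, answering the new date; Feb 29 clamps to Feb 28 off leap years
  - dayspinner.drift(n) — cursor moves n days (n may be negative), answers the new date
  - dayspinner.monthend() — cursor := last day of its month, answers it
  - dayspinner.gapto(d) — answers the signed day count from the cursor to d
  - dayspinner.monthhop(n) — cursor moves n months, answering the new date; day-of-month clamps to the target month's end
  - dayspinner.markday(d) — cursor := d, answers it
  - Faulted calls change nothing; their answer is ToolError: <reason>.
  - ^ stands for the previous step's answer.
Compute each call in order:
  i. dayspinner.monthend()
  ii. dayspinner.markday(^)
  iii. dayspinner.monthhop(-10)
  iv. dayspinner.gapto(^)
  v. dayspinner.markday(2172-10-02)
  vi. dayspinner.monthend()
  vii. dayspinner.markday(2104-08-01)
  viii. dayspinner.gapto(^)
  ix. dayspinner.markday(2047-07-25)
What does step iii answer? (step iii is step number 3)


Answer: 1938-01-30

Derivation:
Act: dayspinner.monthend[]
Obs: 1938-11-30
Act: dayspinner.markday[d='^']
Obs: 1938-11-30
Act: dayspinner.monthhop[n='-10']
Obs: 1938-01-30
Act: dayspinner.gapto[d='^']
Obs: 0
Act: dayspinner.markday[d='2172-10-02']
Obs: 2172-10-02
Act: dayspinner.monthend[]
Obs: 2172-10-31
Act: dayspinner.markday[d='2104-08-01']
Obs: 2104-08-01
Act: dayspinner.gapto[d='^']
Obs: 0
Act: dayspinner.markday[d='2047-07-25']
Obs: 2047-07-25


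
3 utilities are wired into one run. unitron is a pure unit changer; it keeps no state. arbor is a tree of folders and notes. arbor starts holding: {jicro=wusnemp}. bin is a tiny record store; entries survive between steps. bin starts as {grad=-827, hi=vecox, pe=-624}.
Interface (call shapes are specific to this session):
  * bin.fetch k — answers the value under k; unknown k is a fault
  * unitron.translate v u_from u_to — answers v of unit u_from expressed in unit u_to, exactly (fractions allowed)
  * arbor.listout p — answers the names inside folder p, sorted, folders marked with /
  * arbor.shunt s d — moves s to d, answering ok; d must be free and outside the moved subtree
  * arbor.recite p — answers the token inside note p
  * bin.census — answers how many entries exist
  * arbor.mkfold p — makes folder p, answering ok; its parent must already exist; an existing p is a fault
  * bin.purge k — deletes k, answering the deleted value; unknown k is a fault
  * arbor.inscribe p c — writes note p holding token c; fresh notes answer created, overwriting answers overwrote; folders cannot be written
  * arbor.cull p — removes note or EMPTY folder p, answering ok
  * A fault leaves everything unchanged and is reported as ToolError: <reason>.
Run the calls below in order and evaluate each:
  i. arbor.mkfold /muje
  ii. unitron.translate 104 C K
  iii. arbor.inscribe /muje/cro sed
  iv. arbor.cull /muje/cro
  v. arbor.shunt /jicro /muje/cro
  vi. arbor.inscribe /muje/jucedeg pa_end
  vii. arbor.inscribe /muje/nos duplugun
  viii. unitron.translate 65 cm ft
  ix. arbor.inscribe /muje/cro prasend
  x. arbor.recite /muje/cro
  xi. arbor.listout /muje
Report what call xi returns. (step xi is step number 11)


I run mkfold passing p→/muje, yielding ok.
I call translate passing v→104, u_from→C, u_to→K, and observe 7543/20.
I try inscribe passing p→/muje/cro, c→sed, and see created.
Calling cull passing p→/muje/cro, → ok.
I use shunt passing s→/jicro, d→/muje/cro, and observe ok.
Using inscribe passing p→/muje/jucedeg, c→pa_end, and get created.
I invoke inscribe passing p→/muje/nos, c→duplugun, which returns created.
I use translate passing v→65, u_from→cm, u_to→ft: 1625/762.
Now I run inscribe passing p→/muje/cro, c→prasend, → overwrote.
Calling recite passing p→/muje/cro, and observe prasend.
I use listout passing p→/muje, and get [cro, jucedeg, nos].

Answer: [cro, jucedeg, nos]


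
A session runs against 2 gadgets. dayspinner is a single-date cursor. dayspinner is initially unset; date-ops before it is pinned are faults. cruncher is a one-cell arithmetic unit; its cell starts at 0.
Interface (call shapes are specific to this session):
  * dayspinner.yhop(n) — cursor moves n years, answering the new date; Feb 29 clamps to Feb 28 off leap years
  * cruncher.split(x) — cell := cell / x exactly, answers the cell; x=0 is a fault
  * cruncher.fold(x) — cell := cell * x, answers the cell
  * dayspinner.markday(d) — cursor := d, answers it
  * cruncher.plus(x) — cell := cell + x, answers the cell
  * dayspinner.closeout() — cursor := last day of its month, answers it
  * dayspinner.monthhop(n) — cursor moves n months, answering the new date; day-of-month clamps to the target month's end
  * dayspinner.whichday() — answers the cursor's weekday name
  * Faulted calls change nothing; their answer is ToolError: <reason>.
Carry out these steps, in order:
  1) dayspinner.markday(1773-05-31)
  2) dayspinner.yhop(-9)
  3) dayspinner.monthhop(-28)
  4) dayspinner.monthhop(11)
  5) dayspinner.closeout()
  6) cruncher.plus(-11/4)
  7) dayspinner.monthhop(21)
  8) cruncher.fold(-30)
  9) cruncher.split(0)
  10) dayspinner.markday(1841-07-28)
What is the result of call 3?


% dayspinner.markday d=1773-05-31
[out] 1773-05-31
% dayspinner.yhop n=-9
[out] 1764-05-31
% dayspinner.monthhop n=-28
[out] 1762-01-31
% dayspinner.monthhop n=11
[out] 1762-12-31
% dayspinner.closeout
[out] 1762-12-31
% cruncher.plus x=-11/4
[out] -11/4
% dayspinner.monthhop n=21
[out] 1764-09-30
% cruncher.fold x=-30
[out] 165/2
% cruncher.split x=0
[out] ToolError: division by zero
% dayspinner.markday d=1841-07-28
[out] 1841-07-28

Answer: 1762-01-31


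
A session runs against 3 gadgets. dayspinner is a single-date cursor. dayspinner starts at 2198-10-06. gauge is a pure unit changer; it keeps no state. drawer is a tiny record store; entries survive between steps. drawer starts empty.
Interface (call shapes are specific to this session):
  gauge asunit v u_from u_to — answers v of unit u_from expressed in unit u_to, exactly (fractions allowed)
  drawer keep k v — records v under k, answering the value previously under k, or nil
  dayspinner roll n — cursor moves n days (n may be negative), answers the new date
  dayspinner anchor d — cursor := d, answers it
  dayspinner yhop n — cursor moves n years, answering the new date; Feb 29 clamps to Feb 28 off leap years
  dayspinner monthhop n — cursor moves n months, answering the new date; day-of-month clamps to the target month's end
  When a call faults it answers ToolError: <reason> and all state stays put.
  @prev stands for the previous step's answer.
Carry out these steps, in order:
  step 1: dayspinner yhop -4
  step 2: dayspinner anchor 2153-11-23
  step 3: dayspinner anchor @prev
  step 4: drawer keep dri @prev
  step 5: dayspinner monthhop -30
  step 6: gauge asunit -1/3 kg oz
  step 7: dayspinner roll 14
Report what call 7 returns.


Answer: 2151-06-06

Derivation:
→ dayspinner yhop(n=-4)
← 2194-10-06
→ dayspinner anchor(d=2153-11-23)
← 2153-11-23
→ dayspinner anchor(d=@prev)
← 2153-11-23
→ drawer keep(k=dri, v=@prev)
← nil
→ dayspinner monthhop(n=-30)
← 2151-05-23
→ gauge asunit(v=-1/3, u_from=kg, u_to=oz)
← -1600000000/136077711
→ dayspinner roll(n=14)
← 2151-06-06


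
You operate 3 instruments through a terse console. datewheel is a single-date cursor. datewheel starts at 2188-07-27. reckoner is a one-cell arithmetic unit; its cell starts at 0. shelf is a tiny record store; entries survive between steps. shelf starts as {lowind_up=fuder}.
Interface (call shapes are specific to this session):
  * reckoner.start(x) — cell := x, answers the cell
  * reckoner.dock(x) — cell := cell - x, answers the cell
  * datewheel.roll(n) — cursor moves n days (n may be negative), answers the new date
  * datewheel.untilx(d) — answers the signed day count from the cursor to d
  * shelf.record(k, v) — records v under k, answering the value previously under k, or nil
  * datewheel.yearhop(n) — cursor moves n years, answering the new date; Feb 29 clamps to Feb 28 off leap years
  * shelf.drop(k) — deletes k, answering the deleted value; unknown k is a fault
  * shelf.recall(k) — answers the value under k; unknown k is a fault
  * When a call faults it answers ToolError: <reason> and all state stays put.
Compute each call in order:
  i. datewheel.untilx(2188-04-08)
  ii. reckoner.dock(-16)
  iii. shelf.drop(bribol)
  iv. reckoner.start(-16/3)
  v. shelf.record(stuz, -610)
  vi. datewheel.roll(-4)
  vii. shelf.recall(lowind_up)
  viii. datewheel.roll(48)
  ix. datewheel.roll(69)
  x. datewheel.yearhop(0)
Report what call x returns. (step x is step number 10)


·→ untilx(d=2188-04-08)
·← -110
·→ dock(x=-16)
·← 16
·→ drop(k=bribol)
·← ToolError: no such key bribol
·→ start(x=-16/3)
·← -16/3
·→ record(k=stuz, v=-610)
·← nil
·→ roll(n=-4)
·← 2188-07-23
·→ recall(k=lowind_up)
·← fuder
·→ roll(n=48)
·← 2188-09-09
·→ roll(n=69)
·← 2188-11-17
·→ yearhop(n=0)
·← 2188-11-17

Answer: 2188-11-17


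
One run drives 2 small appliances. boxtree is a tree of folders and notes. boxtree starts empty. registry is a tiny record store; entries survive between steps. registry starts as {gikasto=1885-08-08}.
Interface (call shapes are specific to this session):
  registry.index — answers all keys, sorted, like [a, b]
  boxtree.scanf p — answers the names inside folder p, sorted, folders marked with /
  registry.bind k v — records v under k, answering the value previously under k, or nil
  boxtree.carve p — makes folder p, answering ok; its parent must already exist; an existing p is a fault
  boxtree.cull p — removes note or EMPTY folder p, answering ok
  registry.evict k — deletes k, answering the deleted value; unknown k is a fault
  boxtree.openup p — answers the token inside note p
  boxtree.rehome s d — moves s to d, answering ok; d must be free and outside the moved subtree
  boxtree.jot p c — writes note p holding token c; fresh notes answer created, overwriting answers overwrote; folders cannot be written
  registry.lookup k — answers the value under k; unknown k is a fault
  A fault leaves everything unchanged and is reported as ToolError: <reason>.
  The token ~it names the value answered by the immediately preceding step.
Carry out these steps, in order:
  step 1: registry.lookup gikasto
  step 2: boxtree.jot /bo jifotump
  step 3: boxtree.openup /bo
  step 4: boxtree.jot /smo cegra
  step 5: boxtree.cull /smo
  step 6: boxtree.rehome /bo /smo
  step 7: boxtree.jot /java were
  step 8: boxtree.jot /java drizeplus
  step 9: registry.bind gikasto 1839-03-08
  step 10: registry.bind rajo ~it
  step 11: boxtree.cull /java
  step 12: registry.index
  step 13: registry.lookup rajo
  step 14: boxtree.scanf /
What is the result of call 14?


Answer: [smo]

Derivation:
# 1. lookup(gikasto) => 1885-08-08
# 2. jot(/bo, jifotump) => created
# 3. openup(/bo) => jifotump
# 4. jot(/smo, cegra) => created
# 5. cull(/smo) => ok
# 6. rehome(/bo, /smo) => ok
# 7. jot(/java, were) => created
# 8. jot(/java, drizeplus) => overwrote
# 9. bind(gikasto, 1839-03-08) => 1885-08-08
# 10. bind(rajo, ~it) => nil
# 11. cull(/java) => ok
# 12. index() => [gikasto, rajo]
# 13. lookup(rajo) => 1885-08-08
# 14. scanf(/) => [smo]


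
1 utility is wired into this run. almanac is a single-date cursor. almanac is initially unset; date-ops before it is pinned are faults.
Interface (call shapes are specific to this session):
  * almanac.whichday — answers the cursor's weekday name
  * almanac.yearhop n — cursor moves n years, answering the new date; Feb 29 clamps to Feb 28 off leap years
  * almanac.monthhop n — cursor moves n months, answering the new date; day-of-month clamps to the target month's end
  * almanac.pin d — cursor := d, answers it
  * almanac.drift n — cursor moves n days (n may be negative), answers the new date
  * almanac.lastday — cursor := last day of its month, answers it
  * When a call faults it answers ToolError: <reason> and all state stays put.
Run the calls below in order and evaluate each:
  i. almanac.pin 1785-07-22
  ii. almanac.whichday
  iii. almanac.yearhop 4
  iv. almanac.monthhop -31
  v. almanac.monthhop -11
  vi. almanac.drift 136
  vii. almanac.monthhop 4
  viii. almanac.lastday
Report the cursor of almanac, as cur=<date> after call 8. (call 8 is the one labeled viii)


>> almanac.pin(d='1785-07-22')
<< 1785-07-22
>> almanac.whichday()
<< Friday
>> almanac.yearhop(n='4')
<< 1789-07-22
>> almanac.monthhop(n='-31')
<< 1786-12-22
>> almanac.monthhop(n='-11')
<< 1786-01-22
>> almanac.drift(n='136')
<< 1786-06-07
>> almanac.monthhop(n='4')
<< 1786-10-07
>> almanac.lastday()
<< 1786-10-31

Answer: cur=1786-10-31
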